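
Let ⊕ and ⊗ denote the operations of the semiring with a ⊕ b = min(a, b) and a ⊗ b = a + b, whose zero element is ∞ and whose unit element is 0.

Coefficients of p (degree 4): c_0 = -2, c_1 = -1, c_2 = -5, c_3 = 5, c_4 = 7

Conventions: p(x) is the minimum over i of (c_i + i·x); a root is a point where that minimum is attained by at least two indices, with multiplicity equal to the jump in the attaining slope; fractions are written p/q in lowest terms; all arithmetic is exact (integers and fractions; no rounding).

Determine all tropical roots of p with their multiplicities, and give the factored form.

hull edge (i=0, c=-2) to (i=2, c=-5): slope -3/2, span 2
hull edge (i=2, c=-5) to (i=4, c=7): slope 6, span 2
Factored form: p(x) = 7 ⊗ (x ⊕ (-6)) ⊗ (x ⊕ (-6)) ⊗ (x ⊕ 3/2) ⊗ (x ⊕ 3/2)
Answer: roots = -6 (mult 2), 3/2 (mult 2)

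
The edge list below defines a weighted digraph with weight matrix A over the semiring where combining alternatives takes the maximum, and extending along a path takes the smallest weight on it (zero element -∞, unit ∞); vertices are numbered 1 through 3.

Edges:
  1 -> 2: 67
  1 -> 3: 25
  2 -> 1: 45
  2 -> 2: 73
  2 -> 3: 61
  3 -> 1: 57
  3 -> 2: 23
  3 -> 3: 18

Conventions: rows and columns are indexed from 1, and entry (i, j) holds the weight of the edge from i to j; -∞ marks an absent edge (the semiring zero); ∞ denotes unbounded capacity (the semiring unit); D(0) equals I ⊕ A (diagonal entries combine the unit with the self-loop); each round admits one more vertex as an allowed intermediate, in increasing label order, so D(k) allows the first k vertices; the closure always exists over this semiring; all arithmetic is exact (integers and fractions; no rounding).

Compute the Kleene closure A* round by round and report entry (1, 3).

D(0):
  [∞, 67, 25]
  [45, ∞, 61]
  [57, 23, ∞]
D(1):
  [∞, 67, 25]
  [45, ∞, 61]
  [57, 57, ∞]
D(2):
  [∞, 67, 61]
  [45, ∞, 61]
  [57, 57, ∞]
D(3):
  [∞, 67, 61]
  [57, ∞, 61]
  [57, 57, ∞]
Answer: A*[1][3] = 61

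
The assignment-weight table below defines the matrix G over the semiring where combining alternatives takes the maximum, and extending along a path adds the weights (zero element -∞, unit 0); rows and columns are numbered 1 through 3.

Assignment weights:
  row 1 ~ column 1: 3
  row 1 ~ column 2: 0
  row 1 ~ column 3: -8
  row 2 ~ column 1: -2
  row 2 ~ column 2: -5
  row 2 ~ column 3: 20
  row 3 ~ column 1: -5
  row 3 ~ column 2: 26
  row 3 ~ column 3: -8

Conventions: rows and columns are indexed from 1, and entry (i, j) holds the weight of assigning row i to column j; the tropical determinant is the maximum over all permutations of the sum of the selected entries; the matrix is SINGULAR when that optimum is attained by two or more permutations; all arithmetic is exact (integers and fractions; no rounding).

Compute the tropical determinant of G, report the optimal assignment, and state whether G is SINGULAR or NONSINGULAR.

σ = (1, 2, 3): 3 + (-5) + (-8) = -10
σ = (1, 3, 2): 3 + 20 + 26 = 49
σ = (2, 1, 3): 0 + (-2) + (-8) = -10
σ = (2, 3, 1): 0 + 20 + (-5) = 15
σ = (3, 1, 2): (-8) + (-2) + 26 = 16
σ = (3, 2, 1): (-8) + (-5) + (-5) = -18
Optimal value attained by: σ = (1, 3, 2).
Answer: det⊕(G) = 49; verdict: NONSINGULAR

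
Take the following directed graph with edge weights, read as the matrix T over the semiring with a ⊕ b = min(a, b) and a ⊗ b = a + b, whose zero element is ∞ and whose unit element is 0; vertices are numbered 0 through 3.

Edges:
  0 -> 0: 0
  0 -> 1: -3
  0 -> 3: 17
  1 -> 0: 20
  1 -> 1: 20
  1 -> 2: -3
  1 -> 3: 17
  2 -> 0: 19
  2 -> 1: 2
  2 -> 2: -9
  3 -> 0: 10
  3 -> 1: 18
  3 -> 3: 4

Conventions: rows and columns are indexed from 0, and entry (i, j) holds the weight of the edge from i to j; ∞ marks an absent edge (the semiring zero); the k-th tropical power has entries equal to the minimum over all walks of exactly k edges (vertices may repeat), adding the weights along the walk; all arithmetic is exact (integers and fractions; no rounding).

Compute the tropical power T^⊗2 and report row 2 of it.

T^⊗2:
  [0, -3, -6, 14]
  [16, -1, -12, 21]
  [10, -7, -18, 19]
  [10, 7, 15, 8]
Answer: row 2 of T^⊗2 = [10, -7, -18, 19]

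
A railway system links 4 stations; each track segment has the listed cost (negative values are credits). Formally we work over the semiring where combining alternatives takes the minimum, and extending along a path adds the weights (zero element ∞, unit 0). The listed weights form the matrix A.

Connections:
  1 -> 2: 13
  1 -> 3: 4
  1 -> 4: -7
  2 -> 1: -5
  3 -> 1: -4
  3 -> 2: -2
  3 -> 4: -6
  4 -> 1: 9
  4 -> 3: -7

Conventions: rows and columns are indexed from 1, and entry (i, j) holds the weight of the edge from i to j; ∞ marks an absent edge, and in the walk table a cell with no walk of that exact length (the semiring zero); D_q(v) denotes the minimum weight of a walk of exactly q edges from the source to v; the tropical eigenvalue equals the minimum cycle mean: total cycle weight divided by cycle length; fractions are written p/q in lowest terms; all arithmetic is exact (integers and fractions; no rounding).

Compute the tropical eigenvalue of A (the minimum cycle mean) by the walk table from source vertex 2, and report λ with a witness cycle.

q=0: [∞, 0, ∞, ∞]
q=1: [-5, ∞, ∞, ∞]
q=2: [∞, 8, -1, -12]
q=3: [-5, -3, -19, -7]
q=4: [-23, -21, -14, -25]
Optimal cycle mean attained by: cycle 3->4->3, total (-6) + (-7), length 2.
Answer: λ = -13/2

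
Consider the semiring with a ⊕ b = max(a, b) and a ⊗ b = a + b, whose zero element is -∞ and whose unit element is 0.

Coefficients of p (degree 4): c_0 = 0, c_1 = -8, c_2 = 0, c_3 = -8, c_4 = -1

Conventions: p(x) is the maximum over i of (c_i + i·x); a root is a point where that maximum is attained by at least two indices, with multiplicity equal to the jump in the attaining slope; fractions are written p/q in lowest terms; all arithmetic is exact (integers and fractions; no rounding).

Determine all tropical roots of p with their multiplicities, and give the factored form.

hull edge (i=0, c=0) to (i=2, c=0): slope 0, span 2
hull edge (i=2, c=0) to (i=4, c=-1): slope -1/2, span 2
Factored form: p(x) = -1 ⊗ (x ⊕ 0) ⊗ (x ⊕ 0) ⊗ (x ⊕ 1/2) ⊗ (x ⊕ 1/2)
Answer: roots = 0 (mult 2), 1/2 (mult 2)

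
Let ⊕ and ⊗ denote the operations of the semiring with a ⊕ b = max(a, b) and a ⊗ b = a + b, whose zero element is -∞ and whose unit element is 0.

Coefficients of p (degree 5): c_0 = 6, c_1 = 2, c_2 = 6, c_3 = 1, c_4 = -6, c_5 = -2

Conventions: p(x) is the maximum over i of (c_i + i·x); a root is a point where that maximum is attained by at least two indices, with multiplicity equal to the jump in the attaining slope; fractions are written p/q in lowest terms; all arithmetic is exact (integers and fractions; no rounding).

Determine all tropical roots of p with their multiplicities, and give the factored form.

hull edge (i=0, c=6) to (i=2, c=6): slope 0, span 2
hull edge (i=2, c=6) to (i=5, c=-2): slope -8/3, span 3
Factored form: p(x) = -2 ⊗ (x ⊕ 0) ⊗ (x ⊕ 0) ⊗ (x ⊕ 8/3) ⊗ (x ⊕ 8/3) ⊗ (x ⊕ 8/3)
Answer: roots = 0 (mult 2), 8/3 (mult 3)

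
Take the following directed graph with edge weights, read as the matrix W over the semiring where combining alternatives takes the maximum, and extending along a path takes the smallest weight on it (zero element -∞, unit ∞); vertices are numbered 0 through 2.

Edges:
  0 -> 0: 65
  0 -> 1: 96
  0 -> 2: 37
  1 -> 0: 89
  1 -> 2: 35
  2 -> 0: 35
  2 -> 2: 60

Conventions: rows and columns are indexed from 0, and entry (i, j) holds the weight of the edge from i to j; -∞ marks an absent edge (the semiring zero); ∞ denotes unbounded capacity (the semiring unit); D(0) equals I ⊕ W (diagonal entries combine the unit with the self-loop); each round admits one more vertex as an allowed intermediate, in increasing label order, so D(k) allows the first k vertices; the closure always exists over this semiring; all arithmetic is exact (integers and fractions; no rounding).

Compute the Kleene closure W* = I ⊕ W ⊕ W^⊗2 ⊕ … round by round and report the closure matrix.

D(0):
  [∞, 96, 37]
  [89, ∞, 35]
  [35, -∞, ∞]
D(1):
  [∞, 96, 37]
  [89, ∞, 37]
  [35, 35, ∞]
D(2):
  [∞, 96, 37]
  [89, ∞, 37]
  [35, 35, ∞]
D(3):
  [∞, 96, 37]
  [89, ∞, 37]
  [35, 35, ∞]
Answer: W* = [[∞, 96, 37], [89, ∞, 37], [35, 35, ∞]]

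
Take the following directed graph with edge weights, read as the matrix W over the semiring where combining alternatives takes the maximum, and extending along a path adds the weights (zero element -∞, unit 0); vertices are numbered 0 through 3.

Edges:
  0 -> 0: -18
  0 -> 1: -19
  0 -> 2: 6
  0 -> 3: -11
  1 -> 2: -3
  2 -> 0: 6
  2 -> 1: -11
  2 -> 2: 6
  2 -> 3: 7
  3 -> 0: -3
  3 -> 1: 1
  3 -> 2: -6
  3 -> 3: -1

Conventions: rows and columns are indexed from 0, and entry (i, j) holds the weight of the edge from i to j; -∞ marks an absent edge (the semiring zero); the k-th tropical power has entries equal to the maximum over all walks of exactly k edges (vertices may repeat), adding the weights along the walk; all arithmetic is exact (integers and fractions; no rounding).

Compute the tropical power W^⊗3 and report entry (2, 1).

W^⊗2:
  [12, -5, 12, 13]
  [3, -14, 3, 4]
  [12, 8, 12, 13]
  [0, 0, 3, 1]
W^⊗3:
  [18, 14, 18, 19]
  [9, 5, 9, 10]
  [18, 14, 18, 19]
  [9, 2, 9, 10]
Key observation: the optimum is the walk 2->2->3->1, with weight 6 + 7 + 1 = 14.
Optimal value attained by: walk 2->2->3->1.
Answer: (W^⊗3)[2][1] = 14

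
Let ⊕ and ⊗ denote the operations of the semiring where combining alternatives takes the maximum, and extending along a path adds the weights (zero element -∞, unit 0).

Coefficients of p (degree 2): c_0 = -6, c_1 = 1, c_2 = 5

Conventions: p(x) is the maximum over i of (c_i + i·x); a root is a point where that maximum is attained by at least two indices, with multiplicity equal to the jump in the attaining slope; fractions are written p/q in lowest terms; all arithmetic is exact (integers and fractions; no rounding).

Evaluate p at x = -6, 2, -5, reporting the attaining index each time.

p(-6) = max(-6+0·(-6)=-6, 1+1·(-6)=-5, 5+2·(-6)=-7) = -5 (attained by i=1)
p(2) = max(-6+0·2=-6, 1+1·2=3, 5+2·2=9) = 9 (attained by i=2)
p(-5) = max(-6+0·(-5)=-6, 1+1·(-5)=-4, 5+2·(-5)=-5) = -4 (attained by i=1)
Answer: p(-6) = -5; p(2) = 9; p(-5) = -4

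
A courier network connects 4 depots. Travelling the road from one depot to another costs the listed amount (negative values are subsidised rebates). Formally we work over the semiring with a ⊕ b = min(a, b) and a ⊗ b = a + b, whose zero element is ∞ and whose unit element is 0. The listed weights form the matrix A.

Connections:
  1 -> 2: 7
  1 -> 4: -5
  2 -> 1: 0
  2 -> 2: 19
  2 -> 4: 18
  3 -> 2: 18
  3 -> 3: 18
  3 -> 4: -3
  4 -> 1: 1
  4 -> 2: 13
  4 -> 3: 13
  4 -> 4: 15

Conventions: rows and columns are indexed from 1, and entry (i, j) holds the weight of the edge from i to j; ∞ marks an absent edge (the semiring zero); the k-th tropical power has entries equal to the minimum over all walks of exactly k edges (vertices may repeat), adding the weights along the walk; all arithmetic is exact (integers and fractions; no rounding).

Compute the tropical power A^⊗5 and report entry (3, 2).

A^⊗2:
  [-4, 8, 8, 10]
  [19, 7, 31, -5]
  [-2, 10, 10, 12]
  [13, 8, 28, -4]
A^⊗3:
  [8, 3, 23, -9]
  [-4, 8, 8, 10]
  [10, 5, 25, -7]
  [-3, 9, 9, 8]
A^⊗4:
  [-8, 4, 4, 3]
  [8, 3, 23, -9]
  [-6, 6, 6, 5]
  [9, 4, 21, -8]
A^⊗5:
  [4, -1, 16, -13]
  [-8, 4, 4, 3]
  [6, 1, 18, -11]
  [-7, 5, 5, 4]
Key observation: the optimum is the walk 3->4->1->4->1->2, with weight (-3) + 1 + (-5) + 1 + 7 = 1.
Optimal value attained by: walk 3->4->1->4->1->2.
Answer: (A^⊗5)[3][2] = 1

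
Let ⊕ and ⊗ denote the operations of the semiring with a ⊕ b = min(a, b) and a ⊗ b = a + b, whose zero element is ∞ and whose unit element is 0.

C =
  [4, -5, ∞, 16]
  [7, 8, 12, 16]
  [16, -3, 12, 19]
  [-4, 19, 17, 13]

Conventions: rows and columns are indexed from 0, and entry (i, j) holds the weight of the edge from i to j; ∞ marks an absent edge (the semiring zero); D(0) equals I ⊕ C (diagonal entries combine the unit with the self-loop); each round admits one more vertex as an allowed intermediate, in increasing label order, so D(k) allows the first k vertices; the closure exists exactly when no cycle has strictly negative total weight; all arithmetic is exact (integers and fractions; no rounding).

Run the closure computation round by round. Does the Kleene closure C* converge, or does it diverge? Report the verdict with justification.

D(0):
  [0, -5, ∞, 16]
  [7, 0, 12, 16]
  [16, -3, 0, 19]
  [-4, 19, 17, 0]
D(1):
  [0, -5, ∞, 16]
  [7, 0, 12, 16]
  [16, -3, 0, 19]
  [-4, -9, 17, 0]
D(2):
  [0, -5, 7, 11]
  [7, 0, 12, 16]
  [4, -3, 0, 13]
  [-4, -9, 3, 0]
D(3):
  [0, -5, 7, 11]
  [7, 0, 12, 16]
  [4, -3, 0, 13]
  [-4, -9, 3, 0]
D(4):
  [0, -5, 7, 11]
  [7, 0, 12, 16]
  [4, -3, 0, 13]
  [-4, -9, 3, 0]
Key observation: every diagonal entry stays at the unit through all rounds, so no improving cycle exists.
Answer: CONVERGES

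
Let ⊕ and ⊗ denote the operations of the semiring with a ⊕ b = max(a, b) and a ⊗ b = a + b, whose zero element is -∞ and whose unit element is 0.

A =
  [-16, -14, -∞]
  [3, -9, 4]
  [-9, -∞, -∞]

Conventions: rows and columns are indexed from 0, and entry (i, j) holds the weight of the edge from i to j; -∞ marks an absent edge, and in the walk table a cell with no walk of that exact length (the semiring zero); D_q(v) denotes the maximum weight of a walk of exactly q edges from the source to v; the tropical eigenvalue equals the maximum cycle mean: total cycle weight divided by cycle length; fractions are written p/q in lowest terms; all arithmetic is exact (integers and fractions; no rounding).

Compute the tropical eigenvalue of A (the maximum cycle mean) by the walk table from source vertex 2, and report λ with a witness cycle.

q=0: [-∞, -∞, 0]
q=1: [-9, -∞, -∞]
q=2: [-25, -23, -∞]
q=3: [-20, -32, -19]
Optimal cycle mean attained by: cycle 0->1->0, total (-14) + 3, length 2.
Answer: λ = -11/2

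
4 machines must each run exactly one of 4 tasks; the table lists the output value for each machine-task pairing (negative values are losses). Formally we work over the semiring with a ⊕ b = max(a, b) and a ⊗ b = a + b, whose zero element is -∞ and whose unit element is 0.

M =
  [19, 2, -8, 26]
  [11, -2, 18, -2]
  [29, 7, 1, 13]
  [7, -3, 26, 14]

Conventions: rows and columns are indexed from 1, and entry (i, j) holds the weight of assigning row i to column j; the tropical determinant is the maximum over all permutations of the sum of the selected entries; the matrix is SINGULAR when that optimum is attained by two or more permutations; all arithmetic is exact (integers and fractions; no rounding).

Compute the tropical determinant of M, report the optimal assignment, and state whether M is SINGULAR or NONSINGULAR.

σ = (1, 2, 3, 4): 19 + (-2) + 1 + 14 = 32
σ = (1, 2, 4, 3): 19 + (-2) + 13 + 26 = 56
σ = (1, 3, 2, 4): 19 + 18 + 7 + 14 = 58
σ = (1, 3, 4, 2): 19 + 18 + 13 + (-3) = 47
σ = (1, 4, 2, 3): 19 + (-2) + 7 + 26 = 50
σ = (1, 4, 3, 2): 19 + (-2) + 1 + (-3) = 15
σ = (2, 1, 3, 4): 2 + 11 + 1 + 14 = 28
σ = (2, 1, 4, 3): 2 + 11 + 13 + 26 = 52
σ = (2, 3, 1, 4): 2 + 18 + 29 + 14 = 63
σ = (2, 3, 4, 1): 2 + 18 + 13 + 7 = 40
σ = (2, 4, 1, 3): 2 + (-2) + 29 + 26 = 55
σ = (2, 4, 3, 1): 2 + (-2) + 1 + 7 = 8
σ = (3, 1, 2, 4): (-8) + 11 + 7 + 14 = 24
σ = (3, 1, 4, 2): (-8) + 11 + 13 + (-3) = 13
σ = (3, 2, 1, 4): (-8) + (-2) + 29 + 14 = 33
σ = (3, 2, 4, 1): (-8) + (-2) + 13 + 7 = 10
σ = (3, 4, 1, 2): (-8) + (-2) + 29 + (-3) = 16
σ = (3, 4, 2, 1): (-8) + (-2) + 7 + 7 = 4
σ = (4, 1, 2, 3): 26 + 11 + 7 + 26 = 70
σ = (4, 1, 3, 2): 26 + 11 + 1 + (-3) = 35
σ = (4, 2, 1, 3): 26 + (-2) + 29 + 26 = 79
σ = (4, 2, 3, 1): 26 + (-2) + 1 + 7 = 32
σ = (4, 3, 1, 2): 26 + 18 + 29 + (-3) = 70
σ = (4, 3, 2, 1): 26 + 18 + 7 + 7 = 58
Optimal value attained by: σ = (4, 2, 1, 3).
Answer: det⊕(M) = 79; verdict: NONSINGULAR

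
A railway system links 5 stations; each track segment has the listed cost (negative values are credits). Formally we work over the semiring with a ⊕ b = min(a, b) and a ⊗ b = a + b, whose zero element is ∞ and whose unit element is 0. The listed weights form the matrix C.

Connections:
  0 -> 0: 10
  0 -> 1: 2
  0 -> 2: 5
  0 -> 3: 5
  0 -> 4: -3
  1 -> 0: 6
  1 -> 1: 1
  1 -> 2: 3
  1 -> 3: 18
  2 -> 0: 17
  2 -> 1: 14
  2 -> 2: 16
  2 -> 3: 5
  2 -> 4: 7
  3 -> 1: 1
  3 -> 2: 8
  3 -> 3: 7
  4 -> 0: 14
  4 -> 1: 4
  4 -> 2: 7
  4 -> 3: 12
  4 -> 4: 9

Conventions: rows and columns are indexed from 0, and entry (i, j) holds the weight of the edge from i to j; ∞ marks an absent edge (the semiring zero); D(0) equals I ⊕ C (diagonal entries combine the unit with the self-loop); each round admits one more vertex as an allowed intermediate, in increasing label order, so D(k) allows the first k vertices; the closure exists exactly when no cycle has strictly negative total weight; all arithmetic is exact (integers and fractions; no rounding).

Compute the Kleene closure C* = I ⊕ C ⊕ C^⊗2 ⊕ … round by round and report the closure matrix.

D(0):
  [0, 2, 5, 5, -3]
  [6, 0, 3, 18, ∞]
  [17, 14, 0, 5, 7]
  [∞, 1, 8, 0, ∞]
  [14, 4, 7, 12, 0]
D(1):
  [0, 2, 5, 5, -3]
  [6, 0, 3, 11, 3]
  [17, 14, 0, 5, 7]
  [∞, 1, 8, 0, ∞]
  [14, 4, 7, 12, 0]
D(2):
  [0, 2, 5, 5, -3]
  [6, 0, 3, 11, 3]
  [17, 14, 0, 5, 7]
  [7, 1, 4, 0, 4]
  [10, 4, 7, 12, 0]
D(3):
  [0, 2, 5, 5, -3]
  [6, 0, 3, 8, 3]
  [17, 14, 0, 5, 7]
  [7, 1, 4, 0, 4]
  [10, 4, 7, 12, 0]
D(4):
  [0, 2, 5, 5, -3]
  [6, 0, 3, 8, 3]
  [12, 6, 0, 5, 7]
  [7, 1, 4, 0, 4]
  [10, 4, 7, 12, 0]
D(5):
  [0, 1, 4, 5, -3]
  [6, 0, 3, 8, 3]
  [12, 6, 0, 5, 7]
  [7, 1, 4, 0, 4]
  [10, 4, 7, 12, 0]
Answer: C* = [[0, 1, 4, 5, -3], [6, 0, 3, 8, 3], [12, 6, 0, 5, 7], [7, 1, 4, 0, 4], [10, 4, 7, 12, 0]]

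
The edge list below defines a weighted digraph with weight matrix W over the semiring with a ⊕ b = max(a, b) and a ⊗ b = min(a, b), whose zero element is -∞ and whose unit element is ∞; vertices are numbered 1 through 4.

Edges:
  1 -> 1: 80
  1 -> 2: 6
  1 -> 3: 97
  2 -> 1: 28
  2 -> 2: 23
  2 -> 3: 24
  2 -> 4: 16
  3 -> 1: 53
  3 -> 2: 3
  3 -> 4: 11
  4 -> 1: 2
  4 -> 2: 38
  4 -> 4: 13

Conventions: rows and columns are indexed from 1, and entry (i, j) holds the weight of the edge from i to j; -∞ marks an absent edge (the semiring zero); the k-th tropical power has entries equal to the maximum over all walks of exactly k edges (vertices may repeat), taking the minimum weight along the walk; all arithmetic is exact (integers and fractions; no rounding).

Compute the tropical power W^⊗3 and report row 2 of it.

W^⊗2:
  [80, 6, 80, 11]
  [28, 23, 28, 16]
  [53, 11, 53, 11]
  [28, 23, 24, 16]
W^⊗3:
  [80, 11, 80, 11]
  [28, 23, 28, 16]
  [53, 11, 53, 11]
  [28, 23, 28, 16]
Answer: row 2 of W^⊗3 = [28, 23, 28, 16]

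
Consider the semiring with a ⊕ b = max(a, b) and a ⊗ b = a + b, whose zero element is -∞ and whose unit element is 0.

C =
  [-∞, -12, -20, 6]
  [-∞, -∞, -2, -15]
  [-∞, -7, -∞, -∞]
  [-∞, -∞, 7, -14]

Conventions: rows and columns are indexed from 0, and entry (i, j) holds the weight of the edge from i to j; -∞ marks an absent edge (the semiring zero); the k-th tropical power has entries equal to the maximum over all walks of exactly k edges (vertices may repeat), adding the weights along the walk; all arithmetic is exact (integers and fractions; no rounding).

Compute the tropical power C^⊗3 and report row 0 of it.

C^⊗2:
  [-∞, -27, 13, -8]
  [-∞, -9, -8, -29]
  [-∞, -∞, -9, -22]
  [-∞, 0, -7, -28]
C^⊗3:
  [-∞, 6, -1, -22]
  [-∞, -15, -11, -24]
  [-∞, -16, -15, -36]
  [-∞, -14, -2, -15]
Answer: row 0 of C^⊗3 = [-∞, 6, -1, -22]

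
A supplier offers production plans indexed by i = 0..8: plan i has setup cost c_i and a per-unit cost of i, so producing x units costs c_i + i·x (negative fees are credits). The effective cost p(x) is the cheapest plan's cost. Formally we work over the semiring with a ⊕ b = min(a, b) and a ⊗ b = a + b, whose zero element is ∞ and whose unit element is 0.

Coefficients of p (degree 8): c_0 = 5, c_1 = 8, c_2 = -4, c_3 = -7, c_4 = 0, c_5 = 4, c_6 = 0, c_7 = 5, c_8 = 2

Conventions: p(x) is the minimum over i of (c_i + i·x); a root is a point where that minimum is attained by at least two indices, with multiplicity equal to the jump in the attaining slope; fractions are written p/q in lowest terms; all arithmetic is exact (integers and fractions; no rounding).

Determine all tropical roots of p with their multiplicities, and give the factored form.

hull edge (i=0, c=5) to (i=2, c=-4): slope -9/2, span 2
hull edge (i=2, c=-4) to (i=3, c=-7): slope -3, span 1
hull edge (i=3, c=-7) to (i=8, c=2): slope 9/5, span 5
Factored form: p(x) = 2 ⊗ (x ⊕ (-9/5)) ⊗ (x ⊕ (-9/5)) ⊗ (x ⊕ (-9/5)) ⊗ (x ⊕ (-9/5)) ⊗ (x ⊕ (-9/5)) ⊗ (x ⊕ 3) ⊗ (x ⊕ 9/2) ⊗ (x ⊕ 9/2)
Answer: roots = -9/5 (mult 5), 3 (mult 1), 9/2 (mult 2)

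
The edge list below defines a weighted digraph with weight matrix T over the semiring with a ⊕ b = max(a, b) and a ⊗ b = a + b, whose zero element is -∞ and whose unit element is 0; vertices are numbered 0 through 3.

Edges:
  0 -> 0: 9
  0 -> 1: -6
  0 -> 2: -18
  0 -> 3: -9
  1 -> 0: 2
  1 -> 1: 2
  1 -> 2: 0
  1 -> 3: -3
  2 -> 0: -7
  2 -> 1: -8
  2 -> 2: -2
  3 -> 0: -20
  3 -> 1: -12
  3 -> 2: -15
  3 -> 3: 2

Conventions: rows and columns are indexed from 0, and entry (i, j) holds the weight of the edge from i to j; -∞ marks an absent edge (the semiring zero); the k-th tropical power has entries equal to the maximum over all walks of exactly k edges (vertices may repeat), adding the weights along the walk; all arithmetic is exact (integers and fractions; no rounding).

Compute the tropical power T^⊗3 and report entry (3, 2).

T^⊗2:
  [18, 3, -6, 0]
  [11, 4, 2, -1]
  [2, -6, -4, -11]
  [-10, -10, -12, 4]
T^⊗3:
  [27, 12, 3, 9]
  [20, 6, 4, 2]
  [11, -4, -6, -7]
  [-1, -8, -10, 6]
Key observation: the optimum is the walk 3->1->1->2, with weight (-12) + 2 + 0 = -10.
Optimal value attained by: walk 3->1->1->2.
Answer: (T^⊗3)[3][2] = -10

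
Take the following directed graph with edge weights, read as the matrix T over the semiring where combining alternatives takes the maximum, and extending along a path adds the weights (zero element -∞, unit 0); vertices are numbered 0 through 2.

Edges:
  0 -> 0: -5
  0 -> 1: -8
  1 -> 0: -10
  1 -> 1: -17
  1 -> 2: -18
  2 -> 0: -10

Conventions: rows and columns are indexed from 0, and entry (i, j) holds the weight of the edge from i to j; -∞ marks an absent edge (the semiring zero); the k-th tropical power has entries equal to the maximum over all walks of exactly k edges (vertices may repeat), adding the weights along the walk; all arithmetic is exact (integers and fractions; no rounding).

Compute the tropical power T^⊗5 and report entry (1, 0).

T^⊗2:
  [-10, -13, -26]
  [-15, -18, -35]
  [-15, -18, -∞]
T^⊗3:
  [-15, -18, -31]
  [-20, -23, -36]
  [-20, -23, -36]
T^⊗4:
  [-20, -23, -36]
  [-25, -28, -41]
  [-25, -28, -41]
T^⊗5:
  [-25, -28, -41]
  [-30, -33, -46]
  [-30, -33, -46]
Key observation: the optimum is the walk 1->0->0->0->0->0, with weight (-10) + (-5) + (-5) + (-5) + (-5) = -30.
Optimal value attained by: walk 1->0->0->0->0->0.
Answer: (T^⊗5)[1][0] = -30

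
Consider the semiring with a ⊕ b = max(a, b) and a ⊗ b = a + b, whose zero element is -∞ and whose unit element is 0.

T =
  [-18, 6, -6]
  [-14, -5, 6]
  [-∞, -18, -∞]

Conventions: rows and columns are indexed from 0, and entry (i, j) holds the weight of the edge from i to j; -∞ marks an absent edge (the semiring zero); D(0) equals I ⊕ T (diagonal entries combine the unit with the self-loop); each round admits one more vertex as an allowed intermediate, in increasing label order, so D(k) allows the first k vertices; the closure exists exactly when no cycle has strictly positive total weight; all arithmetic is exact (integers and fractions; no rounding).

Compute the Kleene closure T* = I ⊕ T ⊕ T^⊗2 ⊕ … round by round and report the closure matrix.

D(0):
  [0, 6, -6]
  [-14, 0, 6]
  [-∞, -18, 0]
D(1):
  [0, 6, -6]
  [-14, 0, 6]
  [-∞, -18, 0]
D(2):
  [0, 6, 12]
  [-14, 0, 6]
  [-32, -18, 0]
D(3):
  [0, 6, 12]
  [-14, 0, 6]
  [-32, -18, 0]
Answer: T* = [[0, 6, 12], [-14, 0, 6], [-32, -18, 0]]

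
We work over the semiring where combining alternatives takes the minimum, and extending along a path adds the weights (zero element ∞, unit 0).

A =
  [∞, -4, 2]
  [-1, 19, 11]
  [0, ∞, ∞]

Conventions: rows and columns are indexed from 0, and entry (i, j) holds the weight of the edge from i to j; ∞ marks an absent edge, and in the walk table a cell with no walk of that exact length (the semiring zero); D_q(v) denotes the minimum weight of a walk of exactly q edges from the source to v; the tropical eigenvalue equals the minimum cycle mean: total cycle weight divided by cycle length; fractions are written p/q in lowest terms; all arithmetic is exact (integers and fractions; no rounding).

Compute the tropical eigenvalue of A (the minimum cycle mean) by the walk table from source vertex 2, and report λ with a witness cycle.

q=0: [∞, ∞, 0]
q=1: [0, ∞, ∞]
q=2: [∞, -4, 2]
q=3: [-5, 15, 7]
Optimal cycle mean attained by: cycle 0->1->0, total (-4) + (-1), length 2.
Answer: λ = -5/2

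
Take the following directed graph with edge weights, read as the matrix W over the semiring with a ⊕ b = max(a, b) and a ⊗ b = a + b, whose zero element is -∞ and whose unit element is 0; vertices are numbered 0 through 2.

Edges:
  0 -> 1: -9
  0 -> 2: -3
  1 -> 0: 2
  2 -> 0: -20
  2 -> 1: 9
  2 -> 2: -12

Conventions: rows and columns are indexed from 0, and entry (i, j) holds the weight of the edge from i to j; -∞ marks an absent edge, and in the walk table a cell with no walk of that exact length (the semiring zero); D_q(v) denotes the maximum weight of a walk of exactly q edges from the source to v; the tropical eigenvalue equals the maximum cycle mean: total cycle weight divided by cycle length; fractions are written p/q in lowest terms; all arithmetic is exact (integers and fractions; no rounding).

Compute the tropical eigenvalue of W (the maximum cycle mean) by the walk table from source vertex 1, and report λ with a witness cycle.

q=0: [-∞, 0, -∞]
q=1: [2, -∞, -∞]
q=2: [-∞, -7, -1]
q=3: [-5, 8, -13]
Optimal cycle mean attained by: cycle 0->2->1->0, total (-3) + 9 + 2, length 3.
Answer: λ = 8/3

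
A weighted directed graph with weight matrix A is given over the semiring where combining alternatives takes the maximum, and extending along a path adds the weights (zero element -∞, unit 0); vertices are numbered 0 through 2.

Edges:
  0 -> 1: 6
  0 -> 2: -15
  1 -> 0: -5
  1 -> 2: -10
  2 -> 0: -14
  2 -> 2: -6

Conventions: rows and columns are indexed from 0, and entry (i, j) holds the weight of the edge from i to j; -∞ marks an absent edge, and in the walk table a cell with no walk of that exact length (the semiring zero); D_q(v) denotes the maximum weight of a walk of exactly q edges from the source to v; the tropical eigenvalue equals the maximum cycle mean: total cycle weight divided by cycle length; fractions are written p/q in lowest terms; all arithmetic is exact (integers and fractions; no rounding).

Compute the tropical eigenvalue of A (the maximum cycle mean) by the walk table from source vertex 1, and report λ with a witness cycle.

q=0: [-∞, 0, -∞]
q=1: [-5, -∞, -10]
q=2: [-24, 1, -16]
q=3: [-4, -18, -9]
Optimal cycle mean attained by: cycle 0->1->0, total 6 + (-5), length 2.
Answer: λ = 1/2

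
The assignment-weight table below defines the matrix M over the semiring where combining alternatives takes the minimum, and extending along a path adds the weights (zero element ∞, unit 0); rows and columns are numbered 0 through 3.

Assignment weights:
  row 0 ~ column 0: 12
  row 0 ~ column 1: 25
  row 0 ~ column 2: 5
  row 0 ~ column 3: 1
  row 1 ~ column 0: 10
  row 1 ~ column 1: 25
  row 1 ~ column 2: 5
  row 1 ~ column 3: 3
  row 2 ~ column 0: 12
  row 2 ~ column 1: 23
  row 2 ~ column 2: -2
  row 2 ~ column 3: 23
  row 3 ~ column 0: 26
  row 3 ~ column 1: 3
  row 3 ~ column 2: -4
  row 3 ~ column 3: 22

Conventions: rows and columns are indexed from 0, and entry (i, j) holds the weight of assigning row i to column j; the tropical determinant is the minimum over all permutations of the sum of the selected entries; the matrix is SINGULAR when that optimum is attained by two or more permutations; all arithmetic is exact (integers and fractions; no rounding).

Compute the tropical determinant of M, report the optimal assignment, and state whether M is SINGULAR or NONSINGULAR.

σ = (0, 1, 2, 3): 12 + 25 + (-2) + 22 = 57
σ = (0, 1, 3, 2): 12 + 25 + 23 + (-4) = 56
σ = (0, 2, 1, 3): 12 + 5 + 23 + 22 = 62
σ = (0, 2, 3, 1): 12 + 5 + 23 + 3 = 43
σ = (0, 3, 1, 2): 12 + 3 + 23 + (-4) = 34
σ = (0, 3, 2, 1): 12 + 3 + (-2) + 3 = 16
σ = (1, 0, 2, 3): 25 + 10 + (-2) + 22 = 55
σ = (1, 0, 3, 2): 25 + 10 + 23 + (-4) = 54
σ = (1, 2, 0, 3): 25 + 5 + 12 + 22 = 64
σ = (1, 2, 3, 0): 25 + 5 + 23 + 26 = 79
σ = (1, 3, 0, 2): 25 + 3 + 12 + (-4) = 36
σ = (1, 3, 2, 0): 25 + 3 + (-2) + 26 = 52
σ = (2, 0, 1, 3): 5 + 10 + 23 + 22 = 60
σ = (2, 0, 3, 1): 5 + 10 + 23 + 3 = 41
σ = (2, 1, 0, 3): 5 + 25 + 12 + 22 = 64
σ = (2, 1, 3, 0): 5 + 25 + 23 + 26 = 79
σ = (2, 3, 0, 1): 5 + 3 + 12 + 3 = 23
σ = (2, 3, 1, 0): 5 + 3 + 23 + 26 = 57
σ = (3, 0, 1, 2): 1 + 10 + 23 + (-4) = 30
σ = (3, 0, 2, 1): 1 + 10 + (-2) + 3 = 12
σ = (3, 1, 0, 2): 1 + 25 + 12 + (-4) = 34
σ = (3, 1, 2, 0): 1 + 25 + (-2) + 26 = 50
σ = (3, 2, 0, 1): 1 + 5 + 12 + 3 = 21
σ = (3, 2, 1, 0): 1 + 5 + 23 + 26 = 55
Optimal value attained by: σ = (3, 0, 2, 1).
Answer: det⊕(M) = 12; verdict: NONSINGULAR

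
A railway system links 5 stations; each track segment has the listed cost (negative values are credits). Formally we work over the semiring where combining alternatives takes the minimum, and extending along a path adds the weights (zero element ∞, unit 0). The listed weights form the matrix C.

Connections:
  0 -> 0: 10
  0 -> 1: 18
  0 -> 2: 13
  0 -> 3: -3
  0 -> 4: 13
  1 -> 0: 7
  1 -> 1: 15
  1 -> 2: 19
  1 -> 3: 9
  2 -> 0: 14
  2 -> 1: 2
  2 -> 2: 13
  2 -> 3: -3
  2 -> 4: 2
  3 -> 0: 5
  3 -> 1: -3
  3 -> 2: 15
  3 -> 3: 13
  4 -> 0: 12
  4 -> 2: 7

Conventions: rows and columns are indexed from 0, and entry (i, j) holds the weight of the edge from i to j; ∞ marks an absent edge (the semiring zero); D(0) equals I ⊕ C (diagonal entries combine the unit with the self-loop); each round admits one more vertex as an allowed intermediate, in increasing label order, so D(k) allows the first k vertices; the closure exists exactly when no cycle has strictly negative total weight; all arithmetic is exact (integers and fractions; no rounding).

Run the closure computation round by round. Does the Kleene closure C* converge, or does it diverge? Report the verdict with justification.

D(0):
  [0, 18, 13, -3, 13]
  [7, 0, 19, 9, ∞]
  [14, 2, 0, -3, 2]
  [5, -3, 15, 0, ∞]
  [12, ∞, 7, ∞, 0]
D(1):
  [0, 18, 13, -3, 13]
  [7, 0, 19, 4, 20]
  [14, 2, 0, -3, 2]
  [5, -3, 15, 0, 18]
  [12, 30, 7, 9, 0]
D(2):
  [0, 18, 13, -3, 13]
  [7, 0, 19, 4, 20]
  [9, 2, 0, -3, 2]
  [4, -3, 15, 0, 17]
  [12, 30, 7, 9, 0]
D(3):
  [0, 15, 13, -3, 13]
  [7, 0, 19, 4, 20]
  [9, 2, 0, -3, 2]
  [4, -3, 15, 0, 17]
  [12, 9, 7, 4, 0]
D(4):
  [0, -6, 12, -3, 13]
  [7, 0, 19, 4, 20]
  [1, -6, 0, -3, 2]
  [4, -3, 15, 0, 17]
  [8, 1, 7, 4, 0]
D(5):
  [0, -6, 12, -3, 13]
  [7, 0, 19, 4, 20]
  [1, -6, 0, -3, 2]
  [4, -3, 15, 0, 17]
  [8, 1, 7, 4, 0]
Key observation: every diagonal entry stays at the unit through all rounds, so no improving cycle exists.
Answer: CONVERGES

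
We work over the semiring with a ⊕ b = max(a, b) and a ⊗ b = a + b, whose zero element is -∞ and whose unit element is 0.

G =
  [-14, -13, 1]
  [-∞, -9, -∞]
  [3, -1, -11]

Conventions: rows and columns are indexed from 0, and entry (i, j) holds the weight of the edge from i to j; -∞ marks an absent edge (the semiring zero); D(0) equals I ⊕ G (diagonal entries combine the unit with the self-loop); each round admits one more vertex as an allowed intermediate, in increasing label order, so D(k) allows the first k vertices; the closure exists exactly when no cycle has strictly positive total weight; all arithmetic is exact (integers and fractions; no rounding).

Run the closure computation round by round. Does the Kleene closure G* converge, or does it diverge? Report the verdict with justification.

D(0):
  [0, -13, 1]
  [-∞, 0, -∞]
  [3, -1, 0]
Detection: at round 1, diagonal entry (2, 2) turns strictly positive.
Key observation: the cycle 2->0->2 has total weight 3 + 1, which is strictly positive.
Answer: DIVERGES — positive cycle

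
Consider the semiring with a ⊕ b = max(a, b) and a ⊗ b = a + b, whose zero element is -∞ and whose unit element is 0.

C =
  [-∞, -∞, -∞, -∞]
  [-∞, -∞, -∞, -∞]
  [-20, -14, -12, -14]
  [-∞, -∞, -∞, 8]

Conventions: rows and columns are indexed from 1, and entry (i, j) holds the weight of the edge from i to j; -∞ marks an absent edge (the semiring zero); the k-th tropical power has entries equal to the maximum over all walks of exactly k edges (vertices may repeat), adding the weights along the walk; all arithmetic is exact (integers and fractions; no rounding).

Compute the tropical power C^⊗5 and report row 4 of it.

C^⊗2:
  [-∞, -∞, -∞, -∞]
  [-∞, -∞, -∞, -∞]
  [-32, -26, -24, -6]
  [-∞, -∞, -∞, 16]
C^⊗3:
  [-∞, -∞, -∞, -∞]
  [-∞, -∞, -∞, -∞]
  [-44, -38, -36, 2]
  [-∞, -∞, -∞, 24]
C^⊗4:
  [-∞, -∞, -∞, -∞]
  [-∞, -∞, -∞, -∞]
  [-56, -50, -48, 10]
  [-∞, -∞, -∞, 32]
C^⊗5:
  [-∞, -∞, -∞, -∞]
  [-∞, -∞, -∞, -∞]
  [-68, -62, -60, 18]
  [-∞, -∞, -∞, 40]
Answer: row 4 of C^⊗5 = [-∞, -∞, -∞, 40]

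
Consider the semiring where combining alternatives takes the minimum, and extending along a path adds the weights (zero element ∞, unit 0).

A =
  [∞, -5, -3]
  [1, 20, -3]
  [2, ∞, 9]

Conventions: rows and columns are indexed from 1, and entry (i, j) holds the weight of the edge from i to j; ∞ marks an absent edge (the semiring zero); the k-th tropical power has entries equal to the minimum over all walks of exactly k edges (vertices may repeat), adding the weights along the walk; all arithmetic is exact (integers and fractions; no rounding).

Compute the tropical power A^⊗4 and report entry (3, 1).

A^⊗2:
  [-4, 15, -8]
  [-1, -4, -2]
  [11, -3, -1]
A^⊗3:
  [-6, -9, -7]
  [-3, -6, -7]
  [-2, 6, -6]
A^⊗4:
  [-8, -11, -12]
  [-5, -8, -9]
  [-4, -7, -5]
Key observation: the optimum is the walk 3->1->2->3->1, with weight 2 + (-5) + (-3) + 2 = -4.
Optimal value attained by: walk 3->1->2->3->1.
Answer: (A^⊗4)[3][1] = -4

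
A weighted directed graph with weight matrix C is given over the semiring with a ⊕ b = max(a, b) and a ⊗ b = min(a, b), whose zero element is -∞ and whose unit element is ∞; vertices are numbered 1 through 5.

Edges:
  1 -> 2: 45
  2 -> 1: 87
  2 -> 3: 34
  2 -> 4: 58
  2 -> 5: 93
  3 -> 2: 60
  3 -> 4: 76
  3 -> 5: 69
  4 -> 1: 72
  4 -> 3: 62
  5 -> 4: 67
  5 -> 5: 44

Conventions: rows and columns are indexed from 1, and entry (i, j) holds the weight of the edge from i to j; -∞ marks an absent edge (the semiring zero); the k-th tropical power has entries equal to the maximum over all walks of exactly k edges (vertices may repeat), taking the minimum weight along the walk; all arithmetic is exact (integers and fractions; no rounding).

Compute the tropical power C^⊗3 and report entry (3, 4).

C^⊗2:
  [45, -∞, 34, 45, 45]
  [58, 45, 58, 67, 44]
  [72, -∞, 62, 67, 60]
  [-∞, 60, -∞, 62, 62]
  [67, -∞, 62, 44, 44]
C^⊗3:
  [45, 45, 45, 45, 44]
  [67, 58, 62, 58, 58]
  [67, 60, 62, 62, 62]
  [62, -∞, 62, 62, 60]
  [44, 60, 44, 62, 62]
Key observation: the optimum is the walk 3->4->3->4, with weight 76 min 62 min 76 = 62.
Optimal value attained by: walk 3->4->3->4.
Answer: (C^⊗3)[3][4] = 62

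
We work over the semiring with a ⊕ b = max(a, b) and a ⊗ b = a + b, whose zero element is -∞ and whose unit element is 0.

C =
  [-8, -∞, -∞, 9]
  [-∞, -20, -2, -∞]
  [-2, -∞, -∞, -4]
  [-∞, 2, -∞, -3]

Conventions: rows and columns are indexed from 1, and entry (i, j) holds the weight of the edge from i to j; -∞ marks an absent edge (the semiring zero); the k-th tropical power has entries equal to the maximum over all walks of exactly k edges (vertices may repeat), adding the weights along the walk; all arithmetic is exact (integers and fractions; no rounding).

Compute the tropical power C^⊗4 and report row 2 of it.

C^⊗2:
  [-16, 11, -∞, 6]
  [-4, -40, -22, -6]
  [-10, -2, -∞, 7]
  [-∞, -1, 0, -6]
C^⊗3:
  [-24, 8, 9, 3]
  [-12, -4, -42, 5]
  [-18, 9, -4, 4]
  [-2, -4, -3, -4]
C^⊗4:
  [7, 5, 6, 5]
  [-20, 7, -6, 2]
  [-6, 6, 7, 1]
  [-5, -2, -6, 7]
Answer: row 2 of C^⊗4 = [-20, 7, -6, 2]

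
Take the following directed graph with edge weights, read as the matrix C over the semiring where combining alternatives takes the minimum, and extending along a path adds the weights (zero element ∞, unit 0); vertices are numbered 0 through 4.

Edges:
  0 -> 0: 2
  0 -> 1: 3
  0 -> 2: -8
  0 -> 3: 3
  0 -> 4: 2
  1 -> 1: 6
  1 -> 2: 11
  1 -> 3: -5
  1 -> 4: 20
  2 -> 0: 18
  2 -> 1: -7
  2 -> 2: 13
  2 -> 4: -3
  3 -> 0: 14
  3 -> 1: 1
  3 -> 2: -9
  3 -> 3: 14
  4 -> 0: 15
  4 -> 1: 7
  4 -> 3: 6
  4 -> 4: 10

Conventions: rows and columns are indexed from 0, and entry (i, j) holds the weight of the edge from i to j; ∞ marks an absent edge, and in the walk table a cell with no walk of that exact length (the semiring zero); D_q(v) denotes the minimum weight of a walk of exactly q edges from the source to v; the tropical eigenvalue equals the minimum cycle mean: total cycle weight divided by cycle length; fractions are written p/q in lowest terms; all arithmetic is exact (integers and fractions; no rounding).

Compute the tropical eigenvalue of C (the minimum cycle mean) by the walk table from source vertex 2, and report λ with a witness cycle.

q=0: [∞, ∞, 0, ∞, ∞]
q=1: [18, -7, 13, ∞, -3]
q=2: [12, -1, 4, -12, 7]
q=3: [2, -11, -21, -6, 1]
q=4: [-3, -28, -15, -16, -24]
q=5: [-9, -22, -25, -33, -18]
Optimal cycle mean attained by: cycle 1->3->2->1, total (-5) + (-9) + (-7), length 3.
Answer: λ = -7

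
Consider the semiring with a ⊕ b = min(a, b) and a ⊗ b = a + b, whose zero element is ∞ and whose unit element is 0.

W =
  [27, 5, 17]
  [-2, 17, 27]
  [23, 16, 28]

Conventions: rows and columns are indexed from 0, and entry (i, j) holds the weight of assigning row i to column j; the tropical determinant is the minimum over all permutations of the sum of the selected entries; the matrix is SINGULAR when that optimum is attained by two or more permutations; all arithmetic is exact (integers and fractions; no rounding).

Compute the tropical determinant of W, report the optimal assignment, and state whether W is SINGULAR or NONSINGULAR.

σ = (0, 1, 2): 27 + 17 + 28 = 72
σ = (0, 2, 1): 27 + 27 + 16 = 70
σ = (1, 0, 2): 5 + (-2) + 28 = 31
σ = (1, 2, 0): 5 + 27 + 23 = 55
σ = (2, 0, 1): 17 + (-2) + 16 = 31
σ = (2, 1, 0): 17 + 17 + 23 = 57
Optimal value attained by: σ = (1, 0, 2).
Answer: det⊕(W) = 31; verdict: SINGULAR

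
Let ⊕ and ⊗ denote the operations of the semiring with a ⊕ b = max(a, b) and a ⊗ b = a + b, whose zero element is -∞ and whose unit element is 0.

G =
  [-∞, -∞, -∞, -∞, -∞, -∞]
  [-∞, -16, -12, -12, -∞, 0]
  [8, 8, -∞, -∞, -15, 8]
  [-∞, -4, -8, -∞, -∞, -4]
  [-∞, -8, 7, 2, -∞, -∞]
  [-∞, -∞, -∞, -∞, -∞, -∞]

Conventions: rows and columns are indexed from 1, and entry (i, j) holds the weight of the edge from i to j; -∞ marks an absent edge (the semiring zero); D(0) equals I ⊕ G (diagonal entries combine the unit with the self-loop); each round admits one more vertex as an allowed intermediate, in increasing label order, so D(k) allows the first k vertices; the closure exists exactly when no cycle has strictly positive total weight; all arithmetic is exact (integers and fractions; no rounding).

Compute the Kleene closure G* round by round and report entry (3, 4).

D(0):
  [0, -∞, -∞, -∞, -∞, -∞]
  [-∞, 0, -12, -12, -∞, 0]
  [8, 8, 0, -∞, -15, 8]
  [-∞, -4, -8, 0, -∞, -4]
  [-∞, -8, 7, 2, 0, -∞]
  [-∞, -∞, -∞, -∞, -∞, 0]
D(1):
  [0, -∞, -∞, -∞, -∞, -∞]
  [-∞, 0, -12, -12, -∞, 0]
  [8, 8, 0, -∞, -15, 8]
  [-∞, -4, -8, 0, -∞, -4]
  [-∞, -8, 7, 2, 0, -∞]
  [-∞, -∞, -∞, -∞, -∞, 0]
D(2):
  [0, -∞, -∞, -∞, -∞, -∞]
  [-∞, 0, -12, -12, -∞, 0]
  [8, 8, 0, -4, -15, 8]
  [-∞, -4, -8, 0, -∞, -4]
  [-∞, -8, 7, 2, 0, -8]
  [-∞, -∞, -∞, -∞, -∞, 0]
D(3):
  [0, -∞, -∞, -∞, -∞, -∞]
  [-4, 0, -12, -12, -27, 0]
  [8, 8, 0, -4, -15, 8]
  [0, 0, -8, 0, -23, 0]
  [15, 15, 7, 3, 0, 15]
  [-∞, -∞, -∞, -∞, -∞, 0]
D(4):
  [0, -∞, -∞, -∞, -∞, -∞]
  [-4, 0, -12, -12, -27, 0]
  [8, 8, 0, -4, -15, 8]
  [0, 0, -8, 0, -23, 0]
  [15, 15, 7, 3, 0, 15]
  [-∞, -∞, -∞, -∞, -∞, 0]
D(5):
  [0, -∞, -∞, -∞, -∞, -∞]
  [-4, 0, -12, -12, -27, 0]
  [8, 8, 0, -4, -15, 8]
  [0, 0, -8, 0, -23, 0]
  [15, 15, 7, 3, 0, 15]
  [-∞, -∞, -∞, -∞, -∞, 0]
D(6):
  [0, -∞, -∞, -∞, -∞, -∞]
  [-4, 0, -12, -12, -27, 0]
  [8, 8, 0, -4, -15, 8]
  [0, 0, -8, 0, -23, 0]
  [15, 15, 7, 3, 0, 15]
  [-∞, -∞, -∞, -∞, -∞, 0]
Answer: G*[3][4] = -4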